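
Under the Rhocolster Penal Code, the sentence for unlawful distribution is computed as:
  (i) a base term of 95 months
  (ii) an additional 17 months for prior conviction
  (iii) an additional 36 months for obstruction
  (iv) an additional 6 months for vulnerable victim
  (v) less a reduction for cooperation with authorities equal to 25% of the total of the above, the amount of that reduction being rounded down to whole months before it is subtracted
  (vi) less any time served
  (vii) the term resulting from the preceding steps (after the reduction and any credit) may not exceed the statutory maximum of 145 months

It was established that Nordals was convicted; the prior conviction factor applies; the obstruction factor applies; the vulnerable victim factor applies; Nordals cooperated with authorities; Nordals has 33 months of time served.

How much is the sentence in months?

Sentence: 83 months

Prior conviction enhancement: +17 months
Obstruction enhancement: +36 months
Vulnerable victim enhancement: +6 months
Adjusted term: 95 months + 17 months + 36 months + 6 months = 154 months
Cooperation with authorities reduction: 25% of 154 months = 38 months (rounded down)
After reduction: 154 − 38 = 116 months
Less time served: 116 months − 33 months = 83 months
Cap at 145 months: 83 months is within the cap, no reduction.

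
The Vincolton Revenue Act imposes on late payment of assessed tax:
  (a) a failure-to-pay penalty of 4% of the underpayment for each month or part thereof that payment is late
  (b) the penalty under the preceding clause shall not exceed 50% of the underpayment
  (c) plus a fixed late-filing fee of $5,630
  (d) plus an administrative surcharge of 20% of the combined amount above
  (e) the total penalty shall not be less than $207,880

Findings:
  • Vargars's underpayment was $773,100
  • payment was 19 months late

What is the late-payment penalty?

Accrued rate: 4% × 19 = 76%, capped at 50% → 50%
Failure-to-pay penalty: 50% of $773,100 = $386,550
Penalty before surcharge: $386,550 + $5,630 = $392,180
Administrative surcharge: 20% of $392,180 = $78,436
Total penalty: $392,180 + $78,436 = $470,616
Minimum $207,880: $470,616 meets the minimum, no increase.

$470,616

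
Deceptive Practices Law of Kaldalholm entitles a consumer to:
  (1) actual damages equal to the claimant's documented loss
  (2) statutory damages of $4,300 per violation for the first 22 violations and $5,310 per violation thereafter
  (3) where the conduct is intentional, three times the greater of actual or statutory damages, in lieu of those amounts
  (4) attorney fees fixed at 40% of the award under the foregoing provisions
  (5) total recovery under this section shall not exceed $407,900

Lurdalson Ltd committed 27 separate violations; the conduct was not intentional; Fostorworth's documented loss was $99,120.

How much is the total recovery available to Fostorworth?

First 22 violations: 22 × $4,300 = $94,600
Remaining violations: (27 − 22) × $5,310 = $26,550
Statutory damages: $94,600 + $26,550 = $121,150
Conduct not intentional: the in-lieu enhancement does not apply.
Actual plus statutory damages: $99,120 + $121,150 = $220,270
Attorney fees: 40% of $220,270 = $88,108
Total before cap: $220,270 + $88,108 = $308,378
Cap at $407,900: $308,378 is within the cap, no reduction.

$308,378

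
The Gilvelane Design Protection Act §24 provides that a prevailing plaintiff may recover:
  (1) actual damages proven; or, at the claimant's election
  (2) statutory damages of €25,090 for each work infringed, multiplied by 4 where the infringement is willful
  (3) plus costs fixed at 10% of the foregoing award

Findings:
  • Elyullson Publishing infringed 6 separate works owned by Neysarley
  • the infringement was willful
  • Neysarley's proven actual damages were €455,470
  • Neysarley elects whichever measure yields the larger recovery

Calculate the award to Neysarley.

€662,376

Statutory damages: 6 × €25,090 = €150,540
Multiplied by 4: 4 × €150,540 = €602,160
Greater of actual damages (€455,470) or enhanced statutory damages (€602,160): €602,160
Costs: 10% of €602,160 = €60,216
Award plus costs: €602,160 + €60,216 = €662,376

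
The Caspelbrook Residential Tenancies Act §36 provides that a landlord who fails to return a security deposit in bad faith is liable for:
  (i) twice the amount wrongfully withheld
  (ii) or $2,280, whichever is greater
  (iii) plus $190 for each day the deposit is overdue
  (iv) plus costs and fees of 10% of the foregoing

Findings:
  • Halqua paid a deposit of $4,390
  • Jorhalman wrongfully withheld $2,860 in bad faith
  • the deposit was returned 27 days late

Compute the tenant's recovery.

$11,935

Doubled: 2 × $2,860 = $5,720
Minimum $2,280: $5,720 meets the minimum, no increase.
Late-return penalty: 27 × $190 = $5,130
Damages plus late penalty: $5,720 + $5,130 = $10,850
Costs and fees: 10% of $10,850 = $1,085
Total recovery: $10,850 + $1,085 = $11,935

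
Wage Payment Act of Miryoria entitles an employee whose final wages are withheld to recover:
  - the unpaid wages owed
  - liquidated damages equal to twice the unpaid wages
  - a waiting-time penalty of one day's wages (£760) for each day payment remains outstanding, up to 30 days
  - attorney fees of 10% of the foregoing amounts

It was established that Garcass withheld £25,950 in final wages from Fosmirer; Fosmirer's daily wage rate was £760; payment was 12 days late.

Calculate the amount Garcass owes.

£95,667

Doubled: 2 × £25,950 = £51,900
Penalty days: min(12, 30) = 12
Waiting-time penalty: 12 × £760 = £9,120
Subtotal: £25,950 + £51,900 + £9,120 = £86,970
Attorney fees: 10% of £86,970 = £8,697
Total award: £86,970 + £8,697 = £95,667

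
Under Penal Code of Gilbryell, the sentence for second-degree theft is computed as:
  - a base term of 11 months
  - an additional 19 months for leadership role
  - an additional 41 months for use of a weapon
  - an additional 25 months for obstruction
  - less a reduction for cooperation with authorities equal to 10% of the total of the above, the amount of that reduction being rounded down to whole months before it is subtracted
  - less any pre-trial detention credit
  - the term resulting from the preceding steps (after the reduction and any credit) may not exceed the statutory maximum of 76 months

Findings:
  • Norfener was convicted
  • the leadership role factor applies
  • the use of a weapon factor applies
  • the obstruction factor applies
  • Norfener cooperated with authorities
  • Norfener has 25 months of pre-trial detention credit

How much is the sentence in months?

Leadership role enhancement: +19 months
Use of a weapon enhancement: +41 months
Obstruction enhancement: +25 months
Adjusted term: 11 months + 19 months + 41 months + 25 months = 96 months
Cooperation with authorities reduction: 10% of 96 months = 9 months (rounded down)
After reduction: 96 − 9 = 87 months
Less pre-trial detention credit: 87 months − 25 months = 62 months
Cap at 76 months: 62 months is within the cap, no reduction.

Sentence: 62 months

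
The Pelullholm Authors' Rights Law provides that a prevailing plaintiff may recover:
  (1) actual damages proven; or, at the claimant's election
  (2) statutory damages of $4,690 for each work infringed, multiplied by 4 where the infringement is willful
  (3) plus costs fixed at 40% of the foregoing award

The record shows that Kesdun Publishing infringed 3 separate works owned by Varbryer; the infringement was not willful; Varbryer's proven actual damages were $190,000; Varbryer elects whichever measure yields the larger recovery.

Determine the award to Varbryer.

$266,000

Statutory damages: 3 × $4,690 = $14,070
Infringement not willful: no ×4 enhancement.
Greater of actual damages ($190,000) or statutory damages ($14,070): $190,000
Costs: 40% of $190,000 = $76,000
Award plus costs: $190,000 + $76,000 = $266,000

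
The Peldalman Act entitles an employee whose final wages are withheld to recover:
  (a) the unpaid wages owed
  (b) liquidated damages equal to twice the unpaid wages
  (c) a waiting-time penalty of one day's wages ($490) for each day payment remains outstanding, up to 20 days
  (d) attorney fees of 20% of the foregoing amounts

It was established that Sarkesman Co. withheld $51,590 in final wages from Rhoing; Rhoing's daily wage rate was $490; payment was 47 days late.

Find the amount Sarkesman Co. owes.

$197,484

Doubled: 2 × $51,590 = $103,180
Penalty days: min(47, 20) = 20
Waiting-time penalty: 20 × $490 = $9,800
Subtotal: $51,590 + $103,180 + $9,800 = $164,570
Attorney fees: 20% of $164,570 = $32,914
Total award: $164,570 + $32,914 = $197,484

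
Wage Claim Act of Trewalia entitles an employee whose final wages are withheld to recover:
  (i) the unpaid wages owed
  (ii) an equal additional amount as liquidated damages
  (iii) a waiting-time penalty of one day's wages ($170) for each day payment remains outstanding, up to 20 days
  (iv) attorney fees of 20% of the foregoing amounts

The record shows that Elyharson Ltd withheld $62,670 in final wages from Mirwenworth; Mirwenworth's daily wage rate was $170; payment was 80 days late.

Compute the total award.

$154,488

Liquidated damages (equal amount): $62,670
Penalty days: min(80, 20) = 20
Waiting-time penalty: 20 × $170 = $3,400
Subtotal: $62,670 + $62,670 + $3,400 = $128,740
Attorney fees: 20% of $128,740 = $25,748
Total award: $128,740 + $25,748 = $154,488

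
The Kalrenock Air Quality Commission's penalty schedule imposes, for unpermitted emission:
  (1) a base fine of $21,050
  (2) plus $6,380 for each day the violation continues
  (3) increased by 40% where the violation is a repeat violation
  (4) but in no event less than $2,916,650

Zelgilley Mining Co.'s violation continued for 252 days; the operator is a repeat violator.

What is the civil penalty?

$2,916,650

Per-day component: 252 × $6,380 = $1,607,760
Base plus per-day: $21,050 + $1,607,760 = $1,628,810
Enhancement: 40% of $1,628,810 = $651,524
Enhanced fine: $1,628,810 + $651,524 = $2,280,334
Minimum $2,916,650: $2,280,334 is below the minimum → $2,916,650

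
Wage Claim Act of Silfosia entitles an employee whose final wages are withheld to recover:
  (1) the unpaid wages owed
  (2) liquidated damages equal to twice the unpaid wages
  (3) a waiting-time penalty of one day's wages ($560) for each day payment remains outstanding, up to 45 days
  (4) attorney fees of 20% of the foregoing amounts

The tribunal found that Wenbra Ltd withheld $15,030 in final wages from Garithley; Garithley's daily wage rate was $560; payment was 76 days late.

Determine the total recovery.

Doubled: 2 × $15,030 = $30,060
Penalty days: min(76, 45) = 45
Waiting-time penalty: 45 × $560 = $25,200
Subtotal: $15,030 + $30,060 + $25,200 = $70,290
Attorney fees: 20% of $70,290 = $14,058
Total award: $70,290 + $14,058 = $84,348

$84,348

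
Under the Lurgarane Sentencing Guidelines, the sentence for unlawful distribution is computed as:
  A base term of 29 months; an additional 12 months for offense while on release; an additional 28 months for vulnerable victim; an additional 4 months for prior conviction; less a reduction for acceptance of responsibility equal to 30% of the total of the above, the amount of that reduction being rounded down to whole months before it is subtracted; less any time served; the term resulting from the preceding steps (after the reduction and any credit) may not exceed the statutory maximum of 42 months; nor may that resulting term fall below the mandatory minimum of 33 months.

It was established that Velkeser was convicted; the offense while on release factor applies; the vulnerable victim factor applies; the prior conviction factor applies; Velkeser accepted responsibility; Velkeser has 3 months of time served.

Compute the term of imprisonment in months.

Offense while on release enhancement: +12 months
Vulnerable victim enhancement: +28 months
Prior conviction enhancement: +4 months
Adjusted term: 29 months + 12 months + 28 months + 4 months = 73 months
Acceptance of responsibility reduction: 30% of 73 months = 21 months (rounded down)
After reduction: 73 − 21 = 52 months
Less time served: 52 months − 3 months = 49 months
Cap at 42 months: 49 months exceeds the cap → 42 months
Minimum 33 months: 42 months meets the minimum, no increase.

42 months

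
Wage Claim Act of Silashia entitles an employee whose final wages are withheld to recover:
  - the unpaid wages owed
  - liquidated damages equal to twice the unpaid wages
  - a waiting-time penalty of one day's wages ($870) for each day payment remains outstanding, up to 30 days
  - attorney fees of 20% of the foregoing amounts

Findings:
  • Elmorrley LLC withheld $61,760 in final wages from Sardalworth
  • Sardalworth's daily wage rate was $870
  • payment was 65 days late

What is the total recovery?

$253,656

Doubled: 2 × $61,760 = $123,520
Penalty days: min(65, 30) = 30
Waiting-time penalty: 30 × $870 = $26,100
Subtotal: $61,760 + $123,520 + $26,100 = $211,380
Attorney fees: 20% of $211,380 = $42,276
Total award: $211,380 + $42,276 = $253,656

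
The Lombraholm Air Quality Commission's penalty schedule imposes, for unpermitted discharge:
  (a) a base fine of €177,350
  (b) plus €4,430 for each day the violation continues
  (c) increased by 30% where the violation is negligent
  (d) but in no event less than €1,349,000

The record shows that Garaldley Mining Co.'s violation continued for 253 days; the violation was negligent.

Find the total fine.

€1,687,582

Per-day component: 253 × €4,430 = €1,120,790
Base plus per-day: €177,350 + €1,120,790 = €1,298,140
Enhancement: 30% of €1,298,140 = €389,442
Enhanced fine: €1,298,140 + €389,442 = €1,687,582
Minimum €1,349,000: €1,687,582 meets the minimum, no increase.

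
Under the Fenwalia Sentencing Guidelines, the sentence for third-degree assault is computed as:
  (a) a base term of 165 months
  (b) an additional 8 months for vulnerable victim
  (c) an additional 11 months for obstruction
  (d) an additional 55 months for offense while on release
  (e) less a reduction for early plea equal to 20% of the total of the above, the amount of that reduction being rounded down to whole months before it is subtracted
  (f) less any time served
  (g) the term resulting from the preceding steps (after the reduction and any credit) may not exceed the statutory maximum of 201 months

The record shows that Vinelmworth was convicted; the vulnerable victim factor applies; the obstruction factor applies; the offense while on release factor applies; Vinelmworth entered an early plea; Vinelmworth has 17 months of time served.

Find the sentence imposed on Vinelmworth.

175 months

Vulnerable victim enhancement: +8 months
Obstruction enhancement: +11 months
Offense while on release enhancement: +55 months
Adjusted term: 165 months + 8 months + 11 months + 55 months = 239 months
Early plea reduction: 20% of 239 months = 47 months (rounded down)
After reduction: 239 − 47 = 192 months
Less time served: 192 months − 17 months = 175 months
Cap at 201 months: 175 months is within the cap, no reduction.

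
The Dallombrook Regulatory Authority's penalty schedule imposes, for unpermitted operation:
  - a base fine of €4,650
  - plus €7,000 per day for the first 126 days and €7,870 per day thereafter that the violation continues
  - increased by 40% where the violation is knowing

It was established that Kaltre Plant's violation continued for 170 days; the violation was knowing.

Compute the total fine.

First 126 days: 126 × €7,000 = €882,000
Remaining days: (170 − 126) × €7,870 = €346,280
Per-day component: €882,000 + €346,280 = €1,228,280
Base plus per-day: €4,650 + €1,228,280 = €1,232,930
Enhancement: 40% of €1,232,930 = €493,172
Enhanced fine: €1,232,930 + €493,172 = €1,726,102

€1,726,102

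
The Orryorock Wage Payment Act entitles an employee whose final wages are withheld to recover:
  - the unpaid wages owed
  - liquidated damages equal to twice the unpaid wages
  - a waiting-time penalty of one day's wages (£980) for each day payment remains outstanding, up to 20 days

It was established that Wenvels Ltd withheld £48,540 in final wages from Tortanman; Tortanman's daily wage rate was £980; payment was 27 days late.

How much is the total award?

£165,220

Doubled: 2 × £48,540 = £97,080
Penalty days: min(27, 20) = 20
Waiting-time penalty: 20 × £980 = £19,600
Total award: £48,540 + £97,080 + £19,600 = £165,220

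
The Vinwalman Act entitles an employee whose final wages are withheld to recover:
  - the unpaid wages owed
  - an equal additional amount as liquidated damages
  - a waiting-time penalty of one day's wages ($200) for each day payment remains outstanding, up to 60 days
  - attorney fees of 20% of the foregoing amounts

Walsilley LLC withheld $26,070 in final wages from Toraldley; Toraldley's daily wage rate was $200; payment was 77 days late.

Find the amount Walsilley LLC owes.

$76,968

Liquidated damages (equal amount): $26,070
Penalty days: min(77, 60) = 60
Waiting-time penalty: 60 × $200 = $12,000
Subtotal: $26,070 + $26,070 + $12,000 = $64,140
Attorney fees: 20% of $64,140 = $12,828
Total award: $64,140 + $12,828 = $76,968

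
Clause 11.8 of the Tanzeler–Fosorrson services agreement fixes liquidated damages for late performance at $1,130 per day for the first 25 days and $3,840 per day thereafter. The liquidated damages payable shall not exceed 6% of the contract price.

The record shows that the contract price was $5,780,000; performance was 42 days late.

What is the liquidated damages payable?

First 25 days: 25 × $1,130 = $28,250
Remaining days: (42 − 25) × $3,840 = $65,280
Accrued per-day damages: $28,250 + $65,280 = $93,530
Cap: 6% of $5,780,000 = $346,800
Cap at $346,800: $93,530 is within the cap, no reduction.

Liquidated damages: $93,530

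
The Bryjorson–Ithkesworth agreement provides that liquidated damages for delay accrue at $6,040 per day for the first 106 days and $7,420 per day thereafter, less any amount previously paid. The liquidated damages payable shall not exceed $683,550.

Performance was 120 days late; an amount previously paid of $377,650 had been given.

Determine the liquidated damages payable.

First 106 days: 106 × $6,040 = $640,240
Remaining days: (120 − 106) × $7,420 = $103,880
Accrued per-day damages: $640,240 + $103,880 = $744,120
Less amount previously paid: $744,120 − $377,650 = $366,470
Cap at $683,550: $366,470 is within the cap, no reduction.

$366,470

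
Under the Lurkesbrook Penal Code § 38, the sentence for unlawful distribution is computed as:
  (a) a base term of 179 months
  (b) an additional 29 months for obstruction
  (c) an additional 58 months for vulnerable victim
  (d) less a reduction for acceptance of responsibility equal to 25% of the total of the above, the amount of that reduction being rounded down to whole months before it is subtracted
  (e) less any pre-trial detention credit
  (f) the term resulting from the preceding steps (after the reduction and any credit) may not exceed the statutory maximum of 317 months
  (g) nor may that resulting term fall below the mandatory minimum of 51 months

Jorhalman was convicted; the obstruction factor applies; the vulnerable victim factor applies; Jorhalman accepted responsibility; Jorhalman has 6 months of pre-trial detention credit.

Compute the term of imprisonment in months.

Obstruction enhancement: +29 months
Vulnerable victim enhancement: +58 months
Adjusted term: 179 months + 29 months + 58 months = 266 months
Acceptance of responsibility reduction: 25% of 266 months = 66 months (rounded down)
After reduction: 266 − 66 = 200 months
Less pre-trial detention credit: 200 months − 6 months = 194 months
Cap at 317 months: 194 months is within the cap, no reduction.
Minimum 51 months: 194 months meets the minimum, no increase.

194 months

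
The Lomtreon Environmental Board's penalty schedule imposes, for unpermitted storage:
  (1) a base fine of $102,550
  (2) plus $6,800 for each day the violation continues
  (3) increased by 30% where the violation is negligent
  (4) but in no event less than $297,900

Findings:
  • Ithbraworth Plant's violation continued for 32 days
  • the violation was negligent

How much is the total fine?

$416,195

Per-day component: 32 × $6,800 = $217,600
Base plus per-day: $102,550 + $217,600 = $320,150
Enhancement: 30% of $320,150 = $96,045
Enhanced fine: $320,150 + $96,045 = $416,195
Minimum $297,900: $416,195 meets the minimum, no increase.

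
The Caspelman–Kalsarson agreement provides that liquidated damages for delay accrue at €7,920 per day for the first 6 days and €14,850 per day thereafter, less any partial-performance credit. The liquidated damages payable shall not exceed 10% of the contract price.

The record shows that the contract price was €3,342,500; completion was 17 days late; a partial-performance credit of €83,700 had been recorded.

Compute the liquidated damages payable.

First 6 days: 6 × €7,920 = €47,520
Remaining days: (17 − 6) × €14,850 = €163,350
Accrued per-day damages: €47,520 + €163,350 = €210,870
Less partial-performance credit: €210,870 − €83,700 = €127,170
Cap: 10% of €3,342,500 = €334,250
Cap at €334,250: €127,170 is within the cap, no reduction.

€127,170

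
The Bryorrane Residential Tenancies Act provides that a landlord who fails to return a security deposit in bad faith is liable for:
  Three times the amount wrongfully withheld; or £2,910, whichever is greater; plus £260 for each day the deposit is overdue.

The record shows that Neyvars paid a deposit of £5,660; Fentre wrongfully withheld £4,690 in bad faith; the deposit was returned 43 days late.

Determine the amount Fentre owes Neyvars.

Trebled: 3 × £4,690 = £14,070
Minimum £2,910: £14,070 meets the minimum, no increase.
Late-return penalty: 43 × £260 = £11,180
Damages plus late penalty: £14,070 + £11,180 = £25,250

Recovery: £25,250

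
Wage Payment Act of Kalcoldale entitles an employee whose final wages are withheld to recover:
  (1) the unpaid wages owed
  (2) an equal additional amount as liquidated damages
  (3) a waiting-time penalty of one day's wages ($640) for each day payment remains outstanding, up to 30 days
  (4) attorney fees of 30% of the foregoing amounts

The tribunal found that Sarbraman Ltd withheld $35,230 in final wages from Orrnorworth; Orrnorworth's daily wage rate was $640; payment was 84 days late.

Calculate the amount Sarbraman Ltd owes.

Liquidated damages (equal amount): $35,230
Penalty days: min(84, 30) = 30
Waiting-time penalty: 30 × $640 = $19,200
Subtotal: $35,230 + $35,230 + $19,200 = $89,660
Attorney fees: 30% of $89,660 = $26,898
Total award: $89,660 + $26,898 = $116,558

$116,558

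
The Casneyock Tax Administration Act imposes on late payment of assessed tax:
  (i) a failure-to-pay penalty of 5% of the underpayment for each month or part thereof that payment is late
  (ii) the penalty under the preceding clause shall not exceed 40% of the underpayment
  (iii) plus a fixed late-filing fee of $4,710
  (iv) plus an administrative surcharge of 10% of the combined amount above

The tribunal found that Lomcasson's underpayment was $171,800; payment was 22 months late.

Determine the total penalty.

Penalty: $80,773

Accrued rate: 5% × 22 = 110%, capped at 40% → 40%
Failure-to-pay penalty: 40% of $171,800 = $68,720
Penalty before surcharge: $68,720 + $4,710 = $73,430
Administrative surcharge: 10% of $73,430 = $7,343
Total penalty: $73,430 + $7,343 = $80,773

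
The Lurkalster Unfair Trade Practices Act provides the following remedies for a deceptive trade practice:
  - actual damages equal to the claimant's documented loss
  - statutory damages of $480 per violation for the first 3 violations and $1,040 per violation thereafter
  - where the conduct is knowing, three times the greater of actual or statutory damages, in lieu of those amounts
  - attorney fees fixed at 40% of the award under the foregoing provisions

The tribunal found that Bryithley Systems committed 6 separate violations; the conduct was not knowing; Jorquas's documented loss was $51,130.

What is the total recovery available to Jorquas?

$77,966

First 3 violations: 3 × $480 = $1,440
Remaining violations: (6 − 3) × $1,040 = $3,120
Statutory damages: $1,440 + $3,120 = $4,560
Conduct not knowing: the in-lieu enhancement does not apply.
Actual plus statutory damages: $51,130 + $4,560 = $55,690
Attorney fees: 40% of $55,690 = $22,276
Total recovery: $55,690 + $22,276 = $77,966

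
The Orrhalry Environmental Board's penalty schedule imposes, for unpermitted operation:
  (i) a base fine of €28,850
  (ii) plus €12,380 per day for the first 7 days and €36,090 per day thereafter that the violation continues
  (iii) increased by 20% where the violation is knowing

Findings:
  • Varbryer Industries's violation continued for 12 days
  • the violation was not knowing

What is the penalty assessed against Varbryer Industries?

First 7 days: 7 × €12,380 = €86,660
Remaining days: (12 − 7) × €36,090 = €180,450
Per-day component: €86,660 + €180,450 = €267,110
Base plus per-day: €28,850 + €267,110 = €295,960
The violation was not knowing: no 20% increase.

€295,960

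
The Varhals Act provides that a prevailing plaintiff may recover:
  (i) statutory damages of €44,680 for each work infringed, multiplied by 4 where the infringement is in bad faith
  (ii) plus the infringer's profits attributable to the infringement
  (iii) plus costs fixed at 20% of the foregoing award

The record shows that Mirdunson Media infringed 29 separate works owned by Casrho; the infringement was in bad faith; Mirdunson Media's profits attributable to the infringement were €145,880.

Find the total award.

Statutory damages: 29 × €44,680 = €1,295,720
Multiplied by 4: 4 × €1,295,720 = €5,182,880
Combined award: €5,182,880 + €145,880 = €5,328,760
Costs: 20% of €5,328,760 = €1,065,752
Award plus costs: €5,328,760 + €1,065,752 = €6,394,512

€6,394,512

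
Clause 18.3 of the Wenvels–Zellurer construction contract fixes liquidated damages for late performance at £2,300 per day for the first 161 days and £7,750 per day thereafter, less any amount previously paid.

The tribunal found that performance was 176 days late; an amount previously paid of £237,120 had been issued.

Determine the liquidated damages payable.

£249,430

First 161 days: 161 × £2,300 = £370,300
Remaining days: (176 − 161) × £7,750 = £116,250
Accrued per-day damages: £370,300 + £116,250 = £486,550
Less amount previously paid: £486,550 − £237,120 = £249,430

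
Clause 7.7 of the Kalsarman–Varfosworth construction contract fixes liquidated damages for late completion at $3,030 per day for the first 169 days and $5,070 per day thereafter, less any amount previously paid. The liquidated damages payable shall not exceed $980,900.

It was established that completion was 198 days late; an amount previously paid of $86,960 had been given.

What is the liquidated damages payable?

First 169 days: 169 × $3,030 = $512,070
Remaining days: (198 − 169) × $5,070 = $147,030
Accrued per-day damages: $512,070 + $147,030 = $659,100
Less amount previously paid: $659,100 − $86,960 = $572,140
Cap at $980,900: $572,140 is within the cap, no reduction.

$572,140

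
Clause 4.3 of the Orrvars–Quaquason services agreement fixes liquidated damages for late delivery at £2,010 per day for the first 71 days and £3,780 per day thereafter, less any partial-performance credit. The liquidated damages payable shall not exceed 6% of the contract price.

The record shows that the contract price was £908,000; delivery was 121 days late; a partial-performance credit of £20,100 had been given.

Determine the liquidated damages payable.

Liquidated damages: £54,480

First 71 days: 71 × £2,010 = £142,710
Remaining days: (121 − 71) × £3,780 = £189,000
Accrued per-day damages: £142,710 + £189,000 = £331,710
Less partial-performance credit: £331,710 − £20,100 = £311,610
Cap: 6% of £908,000 = £54,480
Cap at £54,480: £311,610 exceeds the cap → £54,480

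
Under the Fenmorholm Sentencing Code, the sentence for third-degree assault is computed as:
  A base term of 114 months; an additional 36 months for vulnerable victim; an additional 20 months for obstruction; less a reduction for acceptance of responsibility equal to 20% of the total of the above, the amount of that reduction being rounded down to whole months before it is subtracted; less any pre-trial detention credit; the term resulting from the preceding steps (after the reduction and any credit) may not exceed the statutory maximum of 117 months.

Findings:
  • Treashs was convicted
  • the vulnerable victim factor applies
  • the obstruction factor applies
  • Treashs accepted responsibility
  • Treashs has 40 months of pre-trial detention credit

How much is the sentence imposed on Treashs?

Vulnerable victim enhancement: +36 months
Obstruction enhancement: +20 months
Adjusted term: 114 months + 36 months + 20 months = 170 months
Acceptance of responsibility reduction: 20% of 170 months = 34 months (rounded down)
After reduction: 170 − 34 = 136 months
Less pre-trial detention credit: 136 months − 40 months = 96 months
Cap at 117 months: 96 months is within the cap, no reduction.

96 months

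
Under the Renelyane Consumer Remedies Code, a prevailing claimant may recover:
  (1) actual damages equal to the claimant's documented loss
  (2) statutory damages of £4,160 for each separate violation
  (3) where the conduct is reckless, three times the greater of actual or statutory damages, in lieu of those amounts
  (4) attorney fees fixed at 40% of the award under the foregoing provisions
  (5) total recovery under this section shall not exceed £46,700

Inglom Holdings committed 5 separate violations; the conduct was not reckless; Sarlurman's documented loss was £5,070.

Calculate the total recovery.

£36,218

Statutory damages: 5 × £4,160 = £20,800
Conduct not reckless: the in-lieu enhancement does not apply.
Actual plus statutory damages: £5,070 + £20,800 = £25,870
Attorney fees: 40% of £25,870 = £10,348
Total before cap: £25,870 + £10,348 = £36,218
Cap at £46,700: £36,218 is within the cap, no reduction.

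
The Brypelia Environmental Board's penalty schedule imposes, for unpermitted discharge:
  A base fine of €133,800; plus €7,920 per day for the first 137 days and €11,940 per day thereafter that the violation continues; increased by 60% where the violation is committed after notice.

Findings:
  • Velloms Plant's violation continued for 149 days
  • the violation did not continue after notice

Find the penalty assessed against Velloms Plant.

€1,362,120

First 137 days: 137 × €7,920 = €1,085,040
Remaining days: (149 − 137) × €11,940 = €143,280
Per-day component: €1,085,040 + €143,280 = €1,228,320
Base plus per-day: €133,800 + €1,228,320 = €1,362,120
The violation did not continue after notice: no 60% increase.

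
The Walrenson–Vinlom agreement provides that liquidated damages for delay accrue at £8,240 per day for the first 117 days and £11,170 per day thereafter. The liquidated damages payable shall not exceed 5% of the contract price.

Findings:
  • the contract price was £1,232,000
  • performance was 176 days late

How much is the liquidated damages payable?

£61,600

First 117 days: 117 × £8,240 = £964,080
Remaining days: (176 − 117) × £11,170 = £659,030
Accrued per-day damages: £964,080 + £659,030 = £1,623,110
Cap: 5% of £1,232,000 = £61,600
Cap at £61,600: £1,623,110 exceeds the cap → £61,600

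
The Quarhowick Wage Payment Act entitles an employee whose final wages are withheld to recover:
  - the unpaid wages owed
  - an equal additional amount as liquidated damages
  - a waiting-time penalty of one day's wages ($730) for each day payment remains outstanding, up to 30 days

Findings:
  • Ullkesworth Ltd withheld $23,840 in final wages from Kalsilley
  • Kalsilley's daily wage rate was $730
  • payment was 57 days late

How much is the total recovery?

Total award: $69,580

Liquidated damages (equal amount): $23,840
Penalty days: min(57, 30) = 30
Waiting-time penalty: 30 × $730 = $21,900
Total award: $23,840 + $23,840 + $21,900 = $69,580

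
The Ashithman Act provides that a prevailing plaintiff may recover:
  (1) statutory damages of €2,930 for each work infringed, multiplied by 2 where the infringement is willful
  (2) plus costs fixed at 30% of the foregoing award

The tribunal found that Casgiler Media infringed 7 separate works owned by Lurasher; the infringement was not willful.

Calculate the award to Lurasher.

€26,663

Statutory damages: 7 × €2,930 = €20,510
Infringement not willful: no ×2 enhancement.
Costs: 30% of €20,510 = €6,153
Award plus costs: €20,510 + €6,153 = €26,663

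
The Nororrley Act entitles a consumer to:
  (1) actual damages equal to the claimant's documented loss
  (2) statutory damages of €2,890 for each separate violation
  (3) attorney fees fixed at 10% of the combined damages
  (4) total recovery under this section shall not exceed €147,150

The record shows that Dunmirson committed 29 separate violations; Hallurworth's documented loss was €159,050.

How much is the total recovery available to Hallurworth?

Statutory damages: 29 × €2,890 = €83,810
Combined damages: €159,050 + €83,810 = €242,860
Attorney fees: 10% of €242,860 = €24,286
Total before cap: €242,860 + €24,286 = €267,146
Cap at €147,150: €267,146 exceeds the cap → €147,150

€147,150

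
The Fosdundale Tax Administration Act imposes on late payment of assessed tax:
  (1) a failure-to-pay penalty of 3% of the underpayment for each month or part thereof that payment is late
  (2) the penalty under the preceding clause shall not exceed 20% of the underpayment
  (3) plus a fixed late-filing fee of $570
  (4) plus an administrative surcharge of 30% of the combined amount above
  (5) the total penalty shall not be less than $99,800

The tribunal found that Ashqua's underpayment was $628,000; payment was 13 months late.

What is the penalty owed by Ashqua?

Accrued rate: 3% × 13 = 39%, capped at 20% → 20%
Failure-to-pay penalty: 20% of $628,000 = $125,600
Penalty before surcharge: $125,600 + $570 = $126,170
Administrative surcharge: 30% of $126,170 = $37,851
Total penalty: $126,170 + $37,851 = $164,021
Minimum $99,800: $164,021 meets the minimum, no increase.

$164,021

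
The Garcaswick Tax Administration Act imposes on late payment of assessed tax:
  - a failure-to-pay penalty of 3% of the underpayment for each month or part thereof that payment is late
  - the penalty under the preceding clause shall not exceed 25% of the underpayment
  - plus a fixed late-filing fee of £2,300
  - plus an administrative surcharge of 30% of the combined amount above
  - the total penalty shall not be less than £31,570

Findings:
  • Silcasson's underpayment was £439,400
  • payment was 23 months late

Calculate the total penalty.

£145,795

Accrued rate: 3% × 23 = 69%, capped at 25% → 25%
Failure-to-pay penalty: 25% of £439,400 = £109,850
Penalty before surcharge: £109,850 + £2,300 = £112,150
Administrative surcharge: 30% of £112,150 = £33,645
Total penalty: £112,150 + £33,645 = £145,795
Minimum £31,570: £145,795 meets the minimum, no increase.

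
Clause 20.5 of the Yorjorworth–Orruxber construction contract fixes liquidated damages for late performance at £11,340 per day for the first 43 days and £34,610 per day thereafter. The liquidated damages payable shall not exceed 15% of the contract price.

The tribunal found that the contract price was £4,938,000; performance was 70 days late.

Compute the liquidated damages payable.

First 43 days: 43 × £11,340 = £487,620
Remaining days: (70 − 43) × £34,610 = £934,470
Accrued per-day damages: £487,620 + £934,470 = £1,422,090
Cap: 15% of £4,938,000 = £740,700
Cap at £740,700: £1,422,090 exceeds the cap → £740,700

£740,700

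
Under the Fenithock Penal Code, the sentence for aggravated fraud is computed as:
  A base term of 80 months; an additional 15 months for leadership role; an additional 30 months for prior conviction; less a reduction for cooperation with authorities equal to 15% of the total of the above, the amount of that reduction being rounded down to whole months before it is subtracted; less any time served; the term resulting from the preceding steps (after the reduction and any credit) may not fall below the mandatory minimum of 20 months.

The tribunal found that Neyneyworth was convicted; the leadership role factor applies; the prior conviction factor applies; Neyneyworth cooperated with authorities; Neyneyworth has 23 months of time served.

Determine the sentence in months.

84 months

Leadership role enhancement: +15 months
Prior conviction enhancement: +30 months
Adjusted term: 80 months + 15 months + 30 months = 125 months
Cooperation with authorities reduction: 15% of 125 months = 18 months (rounded down)
After reduction: 125 − 18 = 107 months
Less time served: 107 months − 23 months = 84 months
Minimum 20 months: 84 months meets the minimum, no increase.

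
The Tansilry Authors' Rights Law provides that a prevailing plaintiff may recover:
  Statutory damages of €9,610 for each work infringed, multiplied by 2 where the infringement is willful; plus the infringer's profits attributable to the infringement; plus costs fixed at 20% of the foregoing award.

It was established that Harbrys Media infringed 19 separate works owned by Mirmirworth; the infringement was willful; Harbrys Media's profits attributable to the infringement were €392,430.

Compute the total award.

€909,132

Statutory damages: 19 × €9,610 = €182,590
Doubled: 2 × €182,590 = €365,180
Combined award: €365,180 + €392,430 = €757,610
Costs: 20% of €757,610 = €151,522
Award plus costs: €757,610 + €151,522 = €909,132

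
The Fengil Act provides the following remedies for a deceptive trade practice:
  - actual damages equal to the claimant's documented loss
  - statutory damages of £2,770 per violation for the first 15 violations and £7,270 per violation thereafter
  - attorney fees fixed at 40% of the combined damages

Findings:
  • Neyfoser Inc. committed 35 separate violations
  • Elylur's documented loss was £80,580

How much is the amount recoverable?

£374,542

First 15 violations: 15 × £2,770 = £41,550
Remaining violations: (35 − 15) × £7,270 = £145,400
Statutory damages: £41,550 + £145,400 = £186,950
Combined damages: £80,580 + £186,950 = £267,530
Attorney fees: 40% of £267,530 = £107,012
Total recovery: £267,530 + £107,012 = £374,542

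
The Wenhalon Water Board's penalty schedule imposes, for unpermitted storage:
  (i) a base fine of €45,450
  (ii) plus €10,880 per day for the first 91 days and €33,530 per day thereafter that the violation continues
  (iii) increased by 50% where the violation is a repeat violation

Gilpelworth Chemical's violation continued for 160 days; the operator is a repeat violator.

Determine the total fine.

First 91 days: 91 × €10,880 = €990,080
Remaining days: (160 − 91) × €33,530 = €2,313,570
Per-day component: €990,080 + €2,313,570 = €3,303,650
Base plus per-day: €45,450 + €3,303,650 = €3,349,100
Enhancement: 50% of €3,349,100 = €1,674,550
Enhanced fine: €3,349,100 + €1,674,550 = €5,023,650

Civil penalty: €5,023,650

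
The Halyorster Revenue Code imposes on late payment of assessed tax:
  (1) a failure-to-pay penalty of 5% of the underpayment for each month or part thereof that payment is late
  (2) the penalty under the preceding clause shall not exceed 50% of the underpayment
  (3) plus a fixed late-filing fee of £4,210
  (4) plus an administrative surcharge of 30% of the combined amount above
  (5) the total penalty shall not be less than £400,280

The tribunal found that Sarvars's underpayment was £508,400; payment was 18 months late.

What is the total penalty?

£400,280

Accrued rate: 5% × 18 = 90%, capped at 50% → 50%
Failure-to-pay penalty: 50% of £508,400 = £254,200
Penalty before surcharge: £254,200 + £4,210 = £258,410
Administrative surcharge: 30% of £258,410 = £77,523
Total penalty: £258,410 + £77,523 = £335,933
Minimum £400,280: £335,933 is below the minimum → £400,280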